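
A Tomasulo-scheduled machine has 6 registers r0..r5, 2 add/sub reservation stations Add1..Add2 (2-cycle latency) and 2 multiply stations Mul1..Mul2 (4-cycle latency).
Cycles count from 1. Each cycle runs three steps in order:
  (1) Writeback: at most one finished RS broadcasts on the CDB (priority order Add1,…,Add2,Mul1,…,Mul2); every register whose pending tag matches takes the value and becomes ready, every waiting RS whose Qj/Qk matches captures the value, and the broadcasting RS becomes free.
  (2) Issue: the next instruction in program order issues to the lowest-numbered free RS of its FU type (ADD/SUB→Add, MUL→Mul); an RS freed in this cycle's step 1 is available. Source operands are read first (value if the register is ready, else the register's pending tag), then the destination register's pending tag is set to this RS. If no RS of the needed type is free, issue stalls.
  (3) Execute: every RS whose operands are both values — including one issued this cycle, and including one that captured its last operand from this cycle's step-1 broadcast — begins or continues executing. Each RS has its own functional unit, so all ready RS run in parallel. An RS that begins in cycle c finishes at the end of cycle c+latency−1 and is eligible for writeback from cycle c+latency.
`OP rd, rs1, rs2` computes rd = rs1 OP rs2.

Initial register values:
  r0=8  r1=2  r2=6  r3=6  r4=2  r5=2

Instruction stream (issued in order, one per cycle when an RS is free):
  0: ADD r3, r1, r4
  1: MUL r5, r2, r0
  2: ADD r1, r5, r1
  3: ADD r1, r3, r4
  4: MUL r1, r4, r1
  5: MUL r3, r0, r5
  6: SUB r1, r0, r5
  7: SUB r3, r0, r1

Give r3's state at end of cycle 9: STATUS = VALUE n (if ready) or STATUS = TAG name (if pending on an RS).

STATUS = TAG Add1

cycle 1: issue ADD r3<-Add1 // r0:8,r1:2,r2:6,r3:Add1,r4:2,r5:2
cycle 2: issue MUL r5<-Mul1 // r0:8,r1:2,r2:6,r3:Add1,r4:2,r5:Mul1
cycle 3: CDB Add1=4; issue ADD r1<-Add1 // r0:8,r1:Add1,r2:6,r3:4,r4:2,r5:Mul1
cycle 4: issue ADD r1<-Add2 // r0:8,r1:Add2,r2:6,r3:4,r4:2,r5:Mul1
cycle 5: issue MUL r1<-Mul2 // r0:8,r1:Mul2,r2:6,r3:4,r4:2,r5:Mul1
cycle 6: CDB Add2=6; stall // r0:8,r1:Mul2,r2:6,r3:4,r4:2,r5:Mul1
cycle 7: CDB Mul1=48; issue MUL r3<-Mul1 // r0:8,r1:Mul2,r2:6,r3:Mul1,r4:2,r5:48
cycle 8: issue SUB r1<-Add2 // r0:8,r1:Add2,r2:6,r3:Mul1,r4:2,r5:48
cycle 9: CDB Add1=50; issue SUB r3<-Add1 // r0:8,r1:Add2,r2:6,r3:Add1,r4:2,r5:48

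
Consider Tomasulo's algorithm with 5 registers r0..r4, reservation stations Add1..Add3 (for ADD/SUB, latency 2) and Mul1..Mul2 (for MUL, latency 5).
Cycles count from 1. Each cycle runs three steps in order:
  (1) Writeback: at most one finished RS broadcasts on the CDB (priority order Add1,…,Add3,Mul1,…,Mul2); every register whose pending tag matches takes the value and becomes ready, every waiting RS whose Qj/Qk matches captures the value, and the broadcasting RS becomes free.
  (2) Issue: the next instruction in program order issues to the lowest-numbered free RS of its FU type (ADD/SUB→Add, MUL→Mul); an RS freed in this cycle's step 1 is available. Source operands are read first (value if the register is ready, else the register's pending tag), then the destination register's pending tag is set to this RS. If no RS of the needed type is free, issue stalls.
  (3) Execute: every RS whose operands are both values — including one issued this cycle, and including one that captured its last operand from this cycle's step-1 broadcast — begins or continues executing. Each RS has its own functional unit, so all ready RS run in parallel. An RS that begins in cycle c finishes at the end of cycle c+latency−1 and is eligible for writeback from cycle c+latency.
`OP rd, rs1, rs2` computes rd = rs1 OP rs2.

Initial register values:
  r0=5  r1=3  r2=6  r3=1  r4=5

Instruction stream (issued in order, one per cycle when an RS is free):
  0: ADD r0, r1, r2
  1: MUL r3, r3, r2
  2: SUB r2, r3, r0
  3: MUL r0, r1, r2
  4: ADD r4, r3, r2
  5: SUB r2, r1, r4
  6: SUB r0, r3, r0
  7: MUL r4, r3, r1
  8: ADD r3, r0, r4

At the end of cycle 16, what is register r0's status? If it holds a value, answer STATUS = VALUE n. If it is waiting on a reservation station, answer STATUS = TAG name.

c1: issue ADD r0<-Add1 | r0:Add1,r1:3,r2:6,r3:1,r4:5
c2: issue MUL r3<-Mul1 | r0:Add1,r1:3,r2:6,r3:Mul1,r4:5
c3: CDB Add1=9; issue SUB r2<-Add1 | r0:9,r1:3,r2:Add1,r3:Mul1,r4:5
c4: issue MUL r0<-Mul2 | r0:Mul2,r1:3,r2:Add1,r3:Mul1,r4:5
c5: issue ADD r4<-Add2 | r0:Mul2,r1:3,r2:Add1,r3:Mul1,r4:Add2
c6: issue SUB r2<-Add3 | r0:Mul2,r1:3,r2:Add3,r3:Mul1,r4:Add2
c7: CDB Mul1=6; stall | r0:Mul2,r1:3,r2:Add3,r3:6,r4:Add2
c8: stall | r0:Mul2,r1:3,r2:Add3,r3:6,r4:Add2
c9: CDB Add1=-3; issue SUB r0<-Add1 | r0:Add1,r1:3,r2:Add3,r3:6,r4:Add2
c10: issue MUL r4<-Mul1 | r0:Add1,r1:3,r2:Add3,r3:6,r4:Mul1
c11: CDB Add2=3; issue ADD r3<-Add2 | r0:Add1,r1:3,r2:Add3,r3:Add2,r4:Mul1
c12: - | r0:Add1,r1:3,r2:Add3,r3:Add2,r4:Mul1
c13: CDB Add3=0 | r0:Add1,r1:3,r2:0,r3:Add2,r4:Mul1
c14: CDB Mul2=-9 | r0:Add1,r1:3,r2:0,r3:Add2,r4:Mul1
c15: CDB Mul1=18 | r0:Add1,r1:3,r2:0,r3:Add2,r4:18
c16: CDB Add1=15 | r0:15,r1:3,r2:0,r3:Add2,r4:18

STATUS = VALUE 15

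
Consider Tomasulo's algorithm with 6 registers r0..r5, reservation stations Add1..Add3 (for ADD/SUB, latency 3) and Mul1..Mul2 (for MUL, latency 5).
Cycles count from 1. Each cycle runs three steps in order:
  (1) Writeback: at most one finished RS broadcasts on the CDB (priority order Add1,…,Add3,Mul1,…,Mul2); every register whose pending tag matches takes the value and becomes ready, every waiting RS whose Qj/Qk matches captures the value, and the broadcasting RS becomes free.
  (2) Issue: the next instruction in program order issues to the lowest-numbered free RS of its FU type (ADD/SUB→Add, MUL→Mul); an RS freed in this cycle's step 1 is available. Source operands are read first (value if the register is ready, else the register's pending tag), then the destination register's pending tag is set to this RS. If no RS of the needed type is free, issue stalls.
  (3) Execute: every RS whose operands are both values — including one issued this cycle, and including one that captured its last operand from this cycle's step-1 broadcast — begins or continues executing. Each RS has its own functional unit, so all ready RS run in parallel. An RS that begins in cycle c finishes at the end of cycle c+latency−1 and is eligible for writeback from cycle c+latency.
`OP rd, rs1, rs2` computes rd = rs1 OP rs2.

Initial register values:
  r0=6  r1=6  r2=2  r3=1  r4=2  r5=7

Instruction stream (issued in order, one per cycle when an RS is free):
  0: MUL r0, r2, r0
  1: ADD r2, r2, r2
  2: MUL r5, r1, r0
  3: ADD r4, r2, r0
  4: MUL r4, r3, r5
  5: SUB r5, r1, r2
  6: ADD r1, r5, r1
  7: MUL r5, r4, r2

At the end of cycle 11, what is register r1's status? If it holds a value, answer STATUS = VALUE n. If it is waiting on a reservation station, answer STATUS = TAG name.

STATUS = TAG Add3

cycle 1: issue MUL r0<-Mul1 // r0:Mul1,r1:6,r2:2,r3:1,r4:2,r5:7
cycle 2: issue ADD r2<-Add1 // r0:Mul1,r1:6,r2:Add1,r3:1,r4:2,r5:7
cycle 3: issue MUL r5<-Mul2 // r0:Mul1,r1:6,r2:Add1,r3:1,r4:2,r5:Mul2
cycle 4: issue ADD r4<-Add2 // r0:Mul1,r1:6,r2:Add1,r3:1,r4:Add2,r5:Mul2
cycle 5: CDB Add1=4; stall // r0:Mul1,r1:6,r2:4,r3:1,r4:Add2,r5:Mul2
cycle 6: CDB Mul1=12; issue MUL r4<-Mul1 // r0:12,r1:6,r2:4,r3:1,r4:Mul1,r5:Mul2
cycle 7: issue SUB r5<-Add1 // r0:12,r1:6,r2:4,r3:1,r4:Mul1,r5:Add1
cycle 8: issue ADD r1<-Add3 // r0:12,r1:Add3,r2:4,r3:1,r4:Mul1,r5:Add1
cycle 9: CDB Add2=16; stall // r0:12,r1:Add3,r2:4,r3:1,r4:Mul1,r5:Add1
cycle 10: CDB Add1=2; stall // r0:12,r1:Add3,r2:4,r3:1,r4:Mul1,r5:2
cycle 11: CDB Mul2=72; issue MUL r5<-Mul2 // r0:12,r1:Add3,r2:4,r3:1,r4:Mul1,r5:Mul2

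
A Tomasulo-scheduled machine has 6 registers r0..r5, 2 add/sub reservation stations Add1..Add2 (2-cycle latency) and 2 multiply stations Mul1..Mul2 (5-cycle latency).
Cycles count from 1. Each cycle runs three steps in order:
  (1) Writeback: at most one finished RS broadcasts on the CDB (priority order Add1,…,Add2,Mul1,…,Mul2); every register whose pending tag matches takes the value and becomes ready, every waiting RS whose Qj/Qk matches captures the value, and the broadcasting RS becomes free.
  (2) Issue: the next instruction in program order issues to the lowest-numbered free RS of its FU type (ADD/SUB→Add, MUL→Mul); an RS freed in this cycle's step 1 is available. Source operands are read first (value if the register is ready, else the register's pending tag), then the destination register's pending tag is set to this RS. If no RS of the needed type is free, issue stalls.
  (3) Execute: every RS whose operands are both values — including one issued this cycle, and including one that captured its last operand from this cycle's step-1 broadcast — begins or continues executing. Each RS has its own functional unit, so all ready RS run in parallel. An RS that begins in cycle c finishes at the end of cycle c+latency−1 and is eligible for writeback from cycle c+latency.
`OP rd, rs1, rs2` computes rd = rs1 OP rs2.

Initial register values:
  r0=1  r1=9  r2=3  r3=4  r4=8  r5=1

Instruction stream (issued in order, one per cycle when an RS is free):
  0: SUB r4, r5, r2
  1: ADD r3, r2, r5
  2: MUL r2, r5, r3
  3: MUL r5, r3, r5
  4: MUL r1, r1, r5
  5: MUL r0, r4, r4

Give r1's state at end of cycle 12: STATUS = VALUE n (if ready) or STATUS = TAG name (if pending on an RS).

STATUS = TAG Mul1

c1: issue SUB r4<-Add1 | r0:1,r1:9,r2:3,r3:4,r4:Add1,r5:1
c2: issue ADD r3<-Add2 | r0:1,r1:9,r2:3,r3:Add2,r4:Add1,r5:1
c3: CDB Add1=-2; issue MUL r2<-Mul1 | r0:1,r1:9,r2:Mul1,r3:Add2,r4:-2,r5:1
c4: CDB Add2=4; issue MUL r5<-Mul2 | r0:1,r1:9,r2:Mul1,r3:4,r4:-2,r5:Mul2
c5: stall | r0:1,r1:9,r2:Mul1,r3:4,r4:-2,r5:Mul2
c6: stall | r0:1,r1:9,r2:Mul1,r3:4,r4:-2,r5:Mul2
c7: stall | r0:1,r1:9,r2:Mul1,r3:4,r4:-2,r5:Mul2
c8: stall | r0:1,r1:9,r2:Mul1,r3:4,r4:-2,r5:Mul2
c9: CDB Mul1=4; issue MUL r1<-Mul1 | r0:1,r1:Mul1,r2:4,r3:4,r4:-2,r5:Mul2
c10: CDB Mul2=4; issue MUL r0<-Mul2 | r0:Mul2,r1:Mul1,r2:4,r3:4,r4:-2,r5:4
c11: - | r0:Mul2,r1:Mul1,r2:4,r3:4,r4:-2,r5:4
c12: - | r0:Mul2,r1:Mul1,r2:4,r3:4,r4:-2,r5:4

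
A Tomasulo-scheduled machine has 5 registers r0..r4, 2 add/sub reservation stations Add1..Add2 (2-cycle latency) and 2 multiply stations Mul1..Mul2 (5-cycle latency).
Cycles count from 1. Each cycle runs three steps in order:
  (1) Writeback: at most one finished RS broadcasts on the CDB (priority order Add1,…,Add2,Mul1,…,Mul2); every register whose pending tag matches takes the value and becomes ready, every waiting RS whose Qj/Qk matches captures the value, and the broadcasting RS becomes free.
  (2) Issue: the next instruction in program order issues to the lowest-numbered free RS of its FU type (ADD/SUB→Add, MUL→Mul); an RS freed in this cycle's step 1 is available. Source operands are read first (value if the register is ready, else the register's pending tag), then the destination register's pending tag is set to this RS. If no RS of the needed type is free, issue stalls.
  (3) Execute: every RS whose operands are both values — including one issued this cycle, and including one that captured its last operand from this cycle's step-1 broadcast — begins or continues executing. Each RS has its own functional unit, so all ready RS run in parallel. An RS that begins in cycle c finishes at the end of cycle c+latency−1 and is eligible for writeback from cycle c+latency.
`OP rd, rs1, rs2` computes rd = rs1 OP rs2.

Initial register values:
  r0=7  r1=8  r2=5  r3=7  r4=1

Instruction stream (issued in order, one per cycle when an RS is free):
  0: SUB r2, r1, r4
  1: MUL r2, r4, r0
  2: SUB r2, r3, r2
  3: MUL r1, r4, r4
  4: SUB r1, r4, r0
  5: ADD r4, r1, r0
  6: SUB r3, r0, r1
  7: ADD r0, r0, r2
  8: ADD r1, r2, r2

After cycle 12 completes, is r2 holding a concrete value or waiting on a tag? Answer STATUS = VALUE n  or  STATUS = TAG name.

STATUS = VALUE 0

cycle 1: issue SUB r2<-Add1 // r0:7,r1:8,r2:Add1,r3:7,r4:1
cycle 2: issue MUL r2<-Mul1 // r0:7,r1:8,r2:Mul1,r3:7,r4:1
cycle 3: CDB Add1=7; issue SUB r2<-Add1 // r0:7,r1:8,r2:Add1,r3:7,r4:1
cycle 4: issue MUL r1<-Mul2 // r0:7,r1:Mul2,r2:Add1,r3:7,r4:1
cycle 5: issue SUB r1<-Add2 // r0:7,r1:Add2,r2:Add1,r3:7,r4:1
cycle 6: stall // r0:7,r1:Add2,r2:Add1,r3:7,r4:1
cycle 7: CDB Add2=-6; issue ADD r4<-Add2 // r0:7,r1:-6,r2:Add1,r3:7,r4:Add2
cycle 8: CDB Mul1=7; stall // r0:7,r1:-6,r2:Add1,r3:7,r4:Add2
cycle 9: CDB Add2=1; issue SUB r3<-Add2 // r0:7,r1:-6,r2:Add1,r3:Add2,r4:1
cycle 10: CDB Add1=0; issue ADD r0<-Add1 // r0:Add1,r1:-6,r2:0,r3:Add2,r4:1
cycle 11: CDB Add2=13; issue ADD r1<-Add2 // r0:Add1,r1:Add2,r2:0,r3:13,r4:1
cycle 12: CDB Add1=7 // r0:7,r1:Add2,r2:0,r3:13,r4:1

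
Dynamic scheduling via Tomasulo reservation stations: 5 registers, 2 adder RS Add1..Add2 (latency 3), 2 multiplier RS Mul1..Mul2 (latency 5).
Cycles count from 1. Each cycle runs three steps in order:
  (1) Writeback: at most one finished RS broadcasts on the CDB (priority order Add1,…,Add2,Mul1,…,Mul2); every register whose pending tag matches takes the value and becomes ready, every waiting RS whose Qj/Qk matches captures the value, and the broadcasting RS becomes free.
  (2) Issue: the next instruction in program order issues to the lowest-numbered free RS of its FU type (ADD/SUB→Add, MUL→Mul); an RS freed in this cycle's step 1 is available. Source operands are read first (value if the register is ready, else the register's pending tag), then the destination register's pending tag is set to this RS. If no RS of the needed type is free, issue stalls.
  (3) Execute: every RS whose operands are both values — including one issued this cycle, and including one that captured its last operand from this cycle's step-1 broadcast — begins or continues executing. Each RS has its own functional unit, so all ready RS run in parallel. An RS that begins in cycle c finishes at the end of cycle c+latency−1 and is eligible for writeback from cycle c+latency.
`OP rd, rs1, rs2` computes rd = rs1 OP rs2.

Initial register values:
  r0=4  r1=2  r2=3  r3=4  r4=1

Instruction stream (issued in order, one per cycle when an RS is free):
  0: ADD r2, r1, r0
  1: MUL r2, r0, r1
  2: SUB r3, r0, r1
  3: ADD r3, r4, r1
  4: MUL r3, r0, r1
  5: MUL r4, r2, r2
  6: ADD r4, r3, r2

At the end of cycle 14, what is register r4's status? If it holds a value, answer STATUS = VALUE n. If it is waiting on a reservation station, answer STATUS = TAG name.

  c1: issue ADD r2<-Add1  regs: r0:4,r1:2,r2:Add1,r3:4,r4:1
  c2: issue MUL r2<-Mul1  regs: r0:4,r1:2,r2:Mul1,r3:4,r4:1
  c3: issue SUB r3<-Add2  regs: r0:4,r1:2,r2:Mul1,r3:Add2,r4:1
  c4: CDB Add1=6; issue ADD r3<-Add1  regs: r0:4,r1:2,r2:Mul1,r3:Add1,r4:1
  c5: issue MUL r3<-Mul2  regs: r0:4,r1:2,r2:Mul1,r3:Mul2,r4:1
  c6: CDB Add2=2; stall  regs: r0:4,r1:2,r2:Mul1,r3:Mul2,r4:1
  c7: CDB Add1=3; stall  regs: r0:4,r1:2,r2:Mul1,r3:Mul2,r4:1
  c8: CDB Mul1=8; issue MUL r4<-Mul1  regs: r0:4,r1:2,r2:8,r3:Mul2,r4:Mul1
  c9: issue ADD r4<-Add1  regs: r0:4,r1:2,r2:8,r3:Mul2,r4:Add1
  c10: CDB Mul2=8  regs: r0:4,r1:2,r2:8,r3:8,r4:Add1
  c11: -  regs: r0:4,r1:2,r2:8,r3:8,r4:Add1
  c12: -  regs: r0:4,r1:2,r2:8,r3:8,r4:Add1
  c13: CDB Add1=16  regs: r0:4,r1:2,r2:8,r3:8,r4:16
  c14: CDB Mul1=64  regs: r0:4,r1:2,r2:8,r3:8,r4:16

STATUS = VALUE 16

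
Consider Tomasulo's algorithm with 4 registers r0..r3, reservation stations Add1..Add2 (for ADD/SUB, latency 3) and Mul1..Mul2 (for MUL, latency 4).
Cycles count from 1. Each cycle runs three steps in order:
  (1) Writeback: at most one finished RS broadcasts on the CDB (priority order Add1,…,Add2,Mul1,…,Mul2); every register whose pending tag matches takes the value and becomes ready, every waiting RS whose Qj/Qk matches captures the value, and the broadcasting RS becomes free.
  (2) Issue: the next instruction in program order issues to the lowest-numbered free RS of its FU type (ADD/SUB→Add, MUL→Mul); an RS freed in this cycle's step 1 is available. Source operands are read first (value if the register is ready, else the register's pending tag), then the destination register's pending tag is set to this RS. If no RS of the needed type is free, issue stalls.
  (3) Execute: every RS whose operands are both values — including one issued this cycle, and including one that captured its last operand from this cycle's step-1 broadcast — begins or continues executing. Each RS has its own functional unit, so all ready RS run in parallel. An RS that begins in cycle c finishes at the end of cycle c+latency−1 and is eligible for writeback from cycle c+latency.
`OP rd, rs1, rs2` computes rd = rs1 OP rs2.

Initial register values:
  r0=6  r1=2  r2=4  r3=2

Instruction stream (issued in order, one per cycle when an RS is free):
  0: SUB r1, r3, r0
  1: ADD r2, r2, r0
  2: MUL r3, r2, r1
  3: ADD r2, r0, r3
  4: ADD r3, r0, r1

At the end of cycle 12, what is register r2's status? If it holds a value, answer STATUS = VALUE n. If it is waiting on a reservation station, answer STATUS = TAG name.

STATUS = VALUE -34

cycle 1: issue SUB r1<-Add1 // r0:6,r1:Add1,r2:4,r3:2
cycle 2: issue ADD r2<-Add2 // r0:6,r1:Add1,r2:Add2,r3:2
cycle 3: issue MUL r3<-Mul1 // r0:6,r1:Add1,r2:Add2,r3:Mul1
cycle 4: CDB Add1=-4; issue ADD r2<-Add1 // r0:6,r1:-4,r2:Add1,r3:Mul1
cycle 5: CDB Add2=10; issue ADD r3<-Add2 // r0:6,r1:-4,r2:Add1,r3:Add2
cycle 6: - // r0:6,r1:-4,r2:Add1,r3:Add2
cycle 7: - // r0:6,r1:-4,r2:Add1,r3:Add2
cycle 8: CDB Add2=2 // r0:6,r1:-4,r2:Add1,r3:2
cycle 9: CDB Mul1=-40 // r0:6,r1:-4,r2:Add1,r3:2
cycle 10: - // r0:6,r1:-4,r2:Add1,r3:2
cycle 11: - // r0:6,r1:-4,r2:Add1,r3:2
cycle 12: CDB Add1=-34 // r0:6,r1:-4,r2:-34,r3:2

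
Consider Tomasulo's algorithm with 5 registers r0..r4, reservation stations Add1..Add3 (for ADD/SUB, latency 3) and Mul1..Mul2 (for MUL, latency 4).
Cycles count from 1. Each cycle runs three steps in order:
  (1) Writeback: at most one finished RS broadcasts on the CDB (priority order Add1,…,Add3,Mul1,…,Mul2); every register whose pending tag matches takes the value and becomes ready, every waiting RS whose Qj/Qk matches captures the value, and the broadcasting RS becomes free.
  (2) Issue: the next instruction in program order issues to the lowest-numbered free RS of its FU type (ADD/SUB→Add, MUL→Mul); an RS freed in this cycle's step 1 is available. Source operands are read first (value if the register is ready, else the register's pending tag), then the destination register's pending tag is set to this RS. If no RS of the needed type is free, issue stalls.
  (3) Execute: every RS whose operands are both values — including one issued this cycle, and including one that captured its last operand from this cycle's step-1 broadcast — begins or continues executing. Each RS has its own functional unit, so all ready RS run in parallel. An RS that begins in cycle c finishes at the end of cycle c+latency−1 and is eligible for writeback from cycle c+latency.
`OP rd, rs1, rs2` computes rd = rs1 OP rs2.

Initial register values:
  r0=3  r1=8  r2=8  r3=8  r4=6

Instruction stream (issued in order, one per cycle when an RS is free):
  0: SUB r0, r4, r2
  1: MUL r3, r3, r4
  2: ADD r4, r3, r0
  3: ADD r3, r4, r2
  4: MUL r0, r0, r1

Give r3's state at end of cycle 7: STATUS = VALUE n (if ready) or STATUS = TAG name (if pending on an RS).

c1: issue SUB r0<-Add1 | r0:Add1,r1:8,r2:8,r3:8,r4:6
c2: issue MUL r3<-Mul1 | r0:Add1,r1:8,r2:8,r3:Mul1,r4:6
c3: issue ADD r4<-Add2 | r0:Add1,r1:8,r2:8,r3:Mul1,r4:Add2
c4: CDB Add1=-2; issue ADD r3<-Add1 | r0:-2,r1:8,r2:8,r3:Add1,r4:Add2
c5: issue MUL r0<-Mul2 | r0:Mul2,r1:8,r2:8,r3:Add1,r4:Add2
c6: CDB Mul1=48 | r0:Mul2,r1:8,r2:8,r3:Add1,r4:Add2
c7: - | r0:Mul2,r1:8,r2:8,r3:Add1,r4:Add2

STATUS = TAG Add1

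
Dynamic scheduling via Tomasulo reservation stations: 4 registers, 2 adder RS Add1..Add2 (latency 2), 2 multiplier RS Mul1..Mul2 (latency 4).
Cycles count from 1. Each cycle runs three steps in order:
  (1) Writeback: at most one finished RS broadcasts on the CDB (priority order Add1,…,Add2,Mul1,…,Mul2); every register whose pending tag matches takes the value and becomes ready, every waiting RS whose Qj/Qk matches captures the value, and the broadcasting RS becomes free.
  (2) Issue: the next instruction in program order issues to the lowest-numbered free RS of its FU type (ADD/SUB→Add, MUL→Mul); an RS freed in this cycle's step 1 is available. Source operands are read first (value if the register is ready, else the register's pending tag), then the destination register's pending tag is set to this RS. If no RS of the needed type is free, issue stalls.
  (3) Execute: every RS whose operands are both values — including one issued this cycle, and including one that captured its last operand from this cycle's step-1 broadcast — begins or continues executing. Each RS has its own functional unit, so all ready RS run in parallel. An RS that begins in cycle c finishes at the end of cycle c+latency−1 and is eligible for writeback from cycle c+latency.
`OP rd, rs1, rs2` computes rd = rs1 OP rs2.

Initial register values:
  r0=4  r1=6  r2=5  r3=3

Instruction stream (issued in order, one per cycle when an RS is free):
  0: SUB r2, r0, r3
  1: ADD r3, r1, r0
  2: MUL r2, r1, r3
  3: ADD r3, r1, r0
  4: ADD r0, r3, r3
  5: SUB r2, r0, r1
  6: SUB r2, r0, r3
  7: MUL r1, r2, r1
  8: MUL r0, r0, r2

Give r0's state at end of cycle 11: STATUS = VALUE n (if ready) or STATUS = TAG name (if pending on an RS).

STATUS = TAG Mul2

c1: issue SUB r2<-Add1 | r0:4,r1:6,r2:Add1,r3:3
c2: issue ADD r3<-Add2 | r0:4,r1:6,r2:Add1,r3:Add2
c3: CDB Add1=1; issue MUL r2<-Mul1 | r0:4,r1:6,r2:Mul1,r3:Add2
c4: CDB Add2=10; issue ADD r3<-Add1 | r0:4,r1:6,r2:Mul1,r3:Add1
c5: issue ADD r0<-Add2 | r0:Add2,r1:6,r2:Mul1,r3:Add1
c6: CDB Add1=10; issue SUB r2<-Add1 | r0:Add2,r1:6,r2:Add1,r3:10
c7: stall | r0:Add2,r1:6,r2:Add1,r3:10
c8: CDB Add2=20; issue SUB r2<-Add2 | r0:20,r1:6,r2:Add2,r3:10
c9: CDB Mul1=60; issue MUL r1<-Mul1 | r0:20,r1:Mul1,r2:Add2,r3:10
c10: CDB Add1=14; issue MUL r0<-Mul2 | r0:Mul2,r1:Mul1,r2:Add2,r3:10
c11: CDB Add2=10 | r0:Mul2,r1:Mul1,r2:10,r3:10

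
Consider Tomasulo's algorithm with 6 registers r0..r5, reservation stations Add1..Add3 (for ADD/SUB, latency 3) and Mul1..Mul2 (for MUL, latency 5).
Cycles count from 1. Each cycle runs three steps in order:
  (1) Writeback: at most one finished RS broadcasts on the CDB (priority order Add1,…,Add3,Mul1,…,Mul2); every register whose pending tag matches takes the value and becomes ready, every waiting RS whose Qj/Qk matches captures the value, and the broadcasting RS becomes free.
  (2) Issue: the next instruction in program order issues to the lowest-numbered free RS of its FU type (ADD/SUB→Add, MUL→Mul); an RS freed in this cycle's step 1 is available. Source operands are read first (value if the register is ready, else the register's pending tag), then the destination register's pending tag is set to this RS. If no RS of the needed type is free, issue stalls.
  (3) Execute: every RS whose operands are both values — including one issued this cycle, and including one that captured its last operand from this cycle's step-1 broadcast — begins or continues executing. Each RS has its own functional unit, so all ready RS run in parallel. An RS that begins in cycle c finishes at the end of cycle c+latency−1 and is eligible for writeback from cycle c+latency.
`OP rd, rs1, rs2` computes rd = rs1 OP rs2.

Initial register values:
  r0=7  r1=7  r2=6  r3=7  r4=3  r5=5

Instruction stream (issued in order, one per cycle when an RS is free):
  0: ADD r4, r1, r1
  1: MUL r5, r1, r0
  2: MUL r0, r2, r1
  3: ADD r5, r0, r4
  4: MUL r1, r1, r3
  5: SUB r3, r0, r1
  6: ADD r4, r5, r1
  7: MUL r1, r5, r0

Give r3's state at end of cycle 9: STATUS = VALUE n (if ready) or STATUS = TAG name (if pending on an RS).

c1: issue ADD r4<-Add1 | r0:7,r1:7,r2:6,r3:7,r4:Add1,r5:5
c2: issue MUL r5<-Mul1 | r0:7,r1:7,r2:6,r3:7,r4:Add1,r5:Mul1
c3: issue MUL r0<-Mul2 | r0:Mul2,r1:7,r2:6,r3:7,r4:Add1,r5:Mul1
c4: CDB Add1=14; issue ADD r5<-Add1 | r0:Mul2,r1:7,r2:6,r3:7,r4:14,r5:Add1
c5: stall | r0:Mul2,r1:7,r2:6,r3:7,r4:14,r5:Add1
c6: stall | r0:Mul2,r1:7,r2:6,r3:7,r4:14,r5:Add1
c7: CDB Mul1=49; issue MUL r1<-Mul1 | r0:Mul2,r1:Mul1,r2:6,r3:7,r4:14,r5:Add1
c8: CDB Mul2=42; issue SUB r3<-Add2 | r0:42,r1:Mul1,r2:6,r3:Add2,r4:14,r5:Add1
c9: issue ADD r4<-Add3 | r0:42,r1:Mul1,r2:6,r3:Add2,r4:Add3,r5:Add1

STATUS = TAG Add2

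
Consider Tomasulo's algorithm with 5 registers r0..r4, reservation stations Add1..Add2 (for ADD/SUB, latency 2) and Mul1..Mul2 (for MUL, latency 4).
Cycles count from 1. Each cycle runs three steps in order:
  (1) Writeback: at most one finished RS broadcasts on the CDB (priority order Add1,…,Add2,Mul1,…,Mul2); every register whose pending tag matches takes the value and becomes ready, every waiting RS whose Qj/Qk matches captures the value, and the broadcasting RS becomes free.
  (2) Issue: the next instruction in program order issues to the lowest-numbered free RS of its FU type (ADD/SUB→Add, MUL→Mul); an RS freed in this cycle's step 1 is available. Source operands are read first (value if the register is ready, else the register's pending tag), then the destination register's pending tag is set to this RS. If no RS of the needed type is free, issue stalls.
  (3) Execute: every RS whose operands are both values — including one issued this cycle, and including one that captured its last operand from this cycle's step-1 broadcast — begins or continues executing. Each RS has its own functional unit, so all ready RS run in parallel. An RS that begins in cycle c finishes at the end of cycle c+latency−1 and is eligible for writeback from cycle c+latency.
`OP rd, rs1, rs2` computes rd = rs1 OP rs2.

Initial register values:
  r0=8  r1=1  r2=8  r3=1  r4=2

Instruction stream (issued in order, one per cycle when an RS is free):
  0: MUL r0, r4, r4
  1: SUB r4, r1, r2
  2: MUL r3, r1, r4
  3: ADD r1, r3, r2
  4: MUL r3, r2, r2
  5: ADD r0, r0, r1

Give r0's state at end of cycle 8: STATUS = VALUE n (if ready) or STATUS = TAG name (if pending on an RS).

  c1: issue MUL r0<-Mul1  regs: r0:Mul1,r1:1,r2:8,r3:1,r4:2
  c2: issue SUB r4<-Add1  regs: r0:Mul1,r1:1,r2:8,r3:1,r4:Add1
  c3: issue MUL r3<-Mul2  regs: r0:Mul1,r1:1,r2:8,r3:Mul2,r4:Add1
  c4: CDB Add1=-7; issue ADD r1<-Add1  regs: r0:Mul1,r1:Add1,r2:8,r3:Mul2,r4:-7
  c5: CDB Mul1=4; issue MUL r3<-Mul1  regs: r0:4,r1:Add1,r2:8,r3:Mul1,r4:-7
  c6: issue ADD r0<-Add2  regs: r0:Add2,r1:Add1,r2:8,r3:Mul1,r4:-7
  c7: -  regs: r0:Add2,r1:Add1,r2:8,r3:Mul1,r4:-7
  c8: CDB Mul2=-7  regs: r0:Add2,r1:Add1,r2:8,r3:Mul1,r4:-7

STATUS = TAG Add2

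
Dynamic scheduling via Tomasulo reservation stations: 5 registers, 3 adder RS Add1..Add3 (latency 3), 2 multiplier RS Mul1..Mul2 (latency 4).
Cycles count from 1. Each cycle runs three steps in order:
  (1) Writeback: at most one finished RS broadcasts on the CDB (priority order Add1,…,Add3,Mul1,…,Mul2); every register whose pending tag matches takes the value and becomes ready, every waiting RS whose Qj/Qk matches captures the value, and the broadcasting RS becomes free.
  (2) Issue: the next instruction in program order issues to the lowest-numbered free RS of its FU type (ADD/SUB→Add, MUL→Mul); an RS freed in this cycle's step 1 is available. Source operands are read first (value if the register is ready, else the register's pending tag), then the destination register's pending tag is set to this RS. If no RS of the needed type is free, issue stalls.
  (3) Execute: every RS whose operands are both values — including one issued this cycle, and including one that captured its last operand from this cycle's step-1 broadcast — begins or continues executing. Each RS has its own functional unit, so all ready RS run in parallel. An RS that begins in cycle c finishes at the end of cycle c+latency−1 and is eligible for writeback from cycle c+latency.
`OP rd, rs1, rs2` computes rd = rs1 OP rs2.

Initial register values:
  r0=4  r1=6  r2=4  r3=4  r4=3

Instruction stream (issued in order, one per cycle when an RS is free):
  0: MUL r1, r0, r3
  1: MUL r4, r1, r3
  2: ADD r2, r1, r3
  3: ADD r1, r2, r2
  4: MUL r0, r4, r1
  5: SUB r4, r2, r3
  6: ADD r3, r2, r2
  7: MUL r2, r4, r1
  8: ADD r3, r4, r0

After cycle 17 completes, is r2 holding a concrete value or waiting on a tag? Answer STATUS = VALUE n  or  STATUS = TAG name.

STATUS = VALUE 640

c1: issue MUL r1<-Mul1 | r0:4,r1:Mul1,r2:4,r3:4,r4:3
c2: issue MUL r4<-Mul2 | r0:4,r1:Mul1,r2:4,r3:4,r4:Mul2
c3: issue ADD r2<-Add1 | r0:4,r1:Mul1,r2:Add1,r3:4,r4:Mul2
c4: issue ADD r1<-Add2 | r0:4,r1:Add2,r2:Add1,r3:4,r4:Mul2
c5: CDB Mul1=16; issue MUL r0<-Mul1 | r0:Mul1,r1:Add2,r2:Add1,r3:4,r4:Mul2
c6: issue SUB r4<-Add3 | r0:Mul1,r1:Add2,r2:Add1,r3:4,r4:Add3
c7: stall | r0:Mul1,r1:Add2,r2:Add1,r3:4,r4:Add3
c8: CDB Add1=20; issue ADD r3<-Add1 | r0:Mul1,r1:Add2,r2:20,r3:Add1,r4:Add3
c9: CDB Mul2=64; issue MUL r2<-Mul2 | r0:Mul1,r1:Add2,r2:Mul2,r3:Add1,r4:Add3
c10: stall | r0:Mul1,r1:Add2,r2:Mul2,r3:Add1,r4:Add3
c11: CDB Add1=40; issue ADD r3<-Add1 | r0:Mul1,r1:Add2,r2:Mul2,r3:Add1,r4:Add3
c12: CDB Add2=40 | r0:Mul1,r1:40,r2:Mul2,r3:Add1,r4:Add3
c13: CDB Add3=16 | r0:Mul1,r1:40,r2:Mul2,r3:Add1,r4:16
c14: - | r0:Mul1,r1:40,r2:Mul2,r3:Add1,r4:16
c15: - | r0:Mul1,r1:40,r2:Mul2,r3:Add1,r4:16
c16: CDB Mul1=2560 | r0:2560,r1:40,r2:Mul2,r3:Add1,r4:16
c17: CDB Mul2=640 | r0:2560,r1:40,r2:640,r3:Add1,r4:16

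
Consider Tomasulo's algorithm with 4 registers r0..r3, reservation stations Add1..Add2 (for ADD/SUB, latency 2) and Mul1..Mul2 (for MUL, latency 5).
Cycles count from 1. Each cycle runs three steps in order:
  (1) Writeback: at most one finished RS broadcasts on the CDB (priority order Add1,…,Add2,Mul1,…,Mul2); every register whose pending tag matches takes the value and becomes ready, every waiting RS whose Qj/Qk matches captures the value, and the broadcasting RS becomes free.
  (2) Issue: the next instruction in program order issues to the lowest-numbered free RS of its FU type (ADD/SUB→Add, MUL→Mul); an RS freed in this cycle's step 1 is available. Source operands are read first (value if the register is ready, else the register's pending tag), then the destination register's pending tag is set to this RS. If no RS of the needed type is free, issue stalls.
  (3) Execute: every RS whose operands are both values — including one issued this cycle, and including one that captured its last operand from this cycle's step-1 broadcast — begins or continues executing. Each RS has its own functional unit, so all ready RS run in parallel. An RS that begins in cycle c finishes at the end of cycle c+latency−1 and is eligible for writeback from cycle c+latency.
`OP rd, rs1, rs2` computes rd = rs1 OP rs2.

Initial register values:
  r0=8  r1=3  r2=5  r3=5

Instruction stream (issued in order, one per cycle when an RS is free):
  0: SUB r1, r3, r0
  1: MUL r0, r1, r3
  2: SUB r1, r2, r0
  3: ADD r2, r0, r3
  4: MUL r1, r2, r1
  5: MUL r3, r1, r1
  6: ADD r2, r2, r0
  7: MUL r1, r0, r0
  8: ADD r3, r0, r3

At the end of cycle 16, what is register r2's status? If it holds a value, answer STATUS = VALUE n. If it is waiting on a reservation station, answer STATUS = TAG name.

STATUS = VALUE -25

  c1: issue SUB r1<-Add1  regs: r0:8,r1:Add1,r2:5,r3:5
  c2: issue MUL r0<-Mul1  regs: r0:Mul1,r1:Add1,r2:5,r3:5
  c3: CDB Add1=-3; issue SUB r1<-Add1  regs: r0:Mul1,r1:Add1,r2:5,r3:5
  c4: issue ADD r2<-Add2  regs: r0:Mul1,r1:Add1,r2:Add2,r3:5
  c5: issue MUL r1<-Mul2  regs: r0:Mul1,r1:Mul2,r2:Add2,r3:5
  c6: stall  regs: r0:Mul1,r1:Mul2,r2:Add2,r3:5
  c7: stall  regs: r0:Mul1,r1:Mul2,r2:Add2,r3:5
  c8: CDB Mul1=-15; issue MUL r3<-Mul1  regs: r0:-15,r1:Mul2,r2:Add2,r3:Mul1
  c9: stall  regs: r0:-15,r1:Mul2,r2:Add2,r3:Mul1
  c10: CDB Add1=20; issue ADD r2<-Add1  regs: r0:-15,r1:Mul2,r2:Add1,r3:Mul1
  c11: CDB Add2=-10; stall  regs: r0:-15,r1:Mul2,r2:Add1,r3:Mul1
  c12: stall  regs: r0:-15,r1:Mul2,r2:Add1,r3:Mul1
  c13: CDB Add1=-25; stall  regs: r0:-15,r1:Mul2,r2:-25,r3:Mul1
  c14: stall  regs: r0:-15,r1:Mul2,r2:-25,r3:Mul1
  c15: stall  regs: r0:-15,r1:Mul2,r2:-25,r3:Mul1
  c16: CDB Mul2=-200; issue MUL r1<-Mul2  regs: r0:-15,r1:Mul2,r2:-25,r3:Mul1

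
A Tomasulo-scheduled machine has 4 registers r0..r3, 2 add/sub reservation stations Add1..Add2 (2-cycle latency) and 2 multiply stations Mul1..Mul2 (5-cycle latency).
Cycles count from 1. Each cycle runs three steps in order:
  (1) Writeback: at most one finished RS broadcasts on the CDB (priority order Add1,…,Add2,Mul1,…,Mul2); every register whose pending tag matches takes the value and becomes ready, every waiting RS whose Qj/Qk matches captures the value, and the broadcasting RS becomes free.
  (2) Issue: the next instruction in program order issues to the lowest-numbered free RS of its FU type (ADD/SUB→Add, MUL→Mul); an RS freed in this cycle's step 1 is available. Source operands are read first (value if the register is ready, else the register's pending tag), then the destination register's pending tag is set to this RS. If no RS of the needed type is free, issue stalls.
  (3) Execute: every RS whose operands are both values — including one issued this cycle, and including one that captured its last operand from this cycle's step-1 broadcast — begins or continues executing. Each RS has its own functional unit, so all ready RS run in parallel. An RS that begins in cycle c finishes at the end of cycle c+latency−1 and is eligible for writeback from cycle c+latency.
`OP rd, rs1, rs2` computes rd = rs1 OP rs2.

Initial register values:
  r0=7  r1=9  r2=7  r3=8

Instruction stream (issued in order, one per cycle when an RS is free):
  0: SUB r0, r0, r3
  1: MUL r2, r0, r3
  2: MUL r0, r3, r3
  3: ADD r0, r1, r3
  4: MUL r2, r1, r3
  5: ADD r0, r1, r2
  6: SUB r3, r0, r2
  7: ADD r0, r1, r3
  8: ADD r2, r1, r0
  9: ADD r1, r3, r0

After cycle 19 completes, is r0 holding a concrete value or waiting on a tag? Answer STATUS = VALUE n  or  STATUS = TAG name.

c1: issue SUB r0<-Add1 | r0:Add1,r1:9,r2:7,r3:8
c2: issue MUL r2<-Mul1 | r0:Add1,r1:9,r2:Mul1,r3:8
c3: CDB Add1=-1; issue MUL r0<-Mul2 | r0:Mul2,r1:9,r2:Mul1,r3:8
c4: issue ADD r0<-Add1 | r0:Add1,r1:9,r2:Mul1,r3:8
c5: stall | r0:Add1,r1:9,r2:Mul1,r3:8
c6: CDB Add1=17; stall | r0:17,r1:9,r2:Mul1,r3:8
c7: stall | r0:17,r1:9,r2:Mul1,r3:8
c8: CDB Mul1=-8; issue MUL r2<-Mul1 | r0:17,r1:9,r2:Mul1,r3:8
c9: CDB Mul2=64; issue ADD r0<-Add1 | r0:Add1,r1:9,r2:Mul1,r3:8
c10: issue SUB r3<-Add2 | r0:Add1,r1:9,r2:Mul1,r3:Add2
c11: stall | r0:Add1,r1:9,r2:Mul1,r3:Add2
c12: stall | r0:Add1,r1:9,r2:Mul1,r3:Add2
c13: CDB Mul1=72; stall | r0:Add1,r1:9,r2:72,r3:Add2
c14: stall | r0:Add1,r1:9,r2:72,r3:Add2
c15: CDB Add1=81; issue ADD r0<-Add1 | r0:Add1,r1:9,r2:72,r3:Add2
c16: stall | r0:Add1,r1:9,r2:72,r3:Add2
c17: CDB Add2=9; issue ADD r2<-Add2 | r0:Add1,r1:9,r2:Add2,r3:9
c18: stall | r0:Add1,r1:9,r2:Add2,r3:9
c19: CDB Add1=18; issue ADD r1<-Add1 | r0:18,r1:Add1,r2:Add2,r3:9

STATUS = VALUE 18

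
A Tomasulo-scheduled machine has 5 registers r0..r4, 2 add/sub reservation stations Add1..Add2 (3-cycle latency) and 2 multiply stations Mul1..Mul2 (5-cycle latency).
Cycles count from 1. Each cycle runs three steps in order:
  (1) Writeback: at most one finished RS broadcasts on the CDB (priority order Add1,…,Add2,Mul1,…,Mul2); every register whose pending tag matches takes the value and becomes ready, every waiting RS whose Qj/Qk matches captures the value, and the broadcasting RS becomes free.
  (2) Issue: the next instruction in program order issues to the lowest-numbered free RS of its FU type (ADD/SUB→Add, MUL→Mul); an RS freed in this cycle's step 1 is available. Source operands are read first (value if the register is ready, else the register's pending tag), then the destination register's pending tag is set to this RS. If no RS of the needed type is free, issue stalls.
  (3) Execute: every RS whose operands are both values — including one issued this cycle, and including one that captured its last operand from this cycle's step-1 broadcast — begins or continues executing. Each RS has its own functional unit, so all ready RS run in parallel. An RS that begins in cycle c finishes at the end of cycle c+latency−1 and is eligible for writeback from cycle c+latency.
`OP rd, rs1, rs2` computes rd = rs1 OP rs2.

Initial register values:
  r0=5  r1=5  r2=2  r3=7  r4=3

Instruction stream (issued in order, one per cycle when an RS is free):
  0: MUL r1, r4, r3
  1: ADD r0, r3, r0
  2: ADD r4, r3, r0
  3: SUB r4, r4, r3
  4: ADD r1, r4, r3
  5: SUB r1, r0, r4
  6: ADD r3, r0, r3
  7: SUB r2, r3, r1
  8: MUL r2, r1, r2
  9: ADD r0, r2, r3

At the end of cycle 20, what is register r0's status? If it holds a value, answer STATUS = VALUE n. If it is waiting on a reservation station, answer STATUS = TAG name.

c1: issue MUL r1<-Mul1 | r0:5,r1:Mul1,r2:2,r3:7,r4:3
c2: issue ADD r0<-Add1 | r0:Add1,r1:Mul1,r2:2,r3:7,r4:3
c3: issue ADD r4<-Add2 | r0:Add1,r1:Mul1,r2:2,r3:7,r4:Add2
c4: stall | r0:Add1,r1:Mul1,r2:2,r3:7,r4:Add2
c5: CDB Add1=12; issue SUB r4<-Add1 | r0:12,r1:Mul1,r2:2,r3:7,r4:Add1
c6: CDB Mul1=21; stall | r0:12,r1:21,r2:2,r3:7,r4:Add1
c7: stall | r0:12,r1:21,r2:2,r3:7,r4:Add1
c8: CDB Add2=19; issue ADD r1<-Add2 | r0:12,r1:Add2,r2:2,r3:7,r4:Add1
c9: stall | r0:12,r1:Add2,r2:2,r3:7,r4:Add1
c10: stall | r0:12,r1:Add2,r2:2,r3:7,r4:Add1
c11: CDB Add1=12; issue SUB r1<-Add1 | r0:12,r1:Add1,r2:2,r3:7,r4:12
c12: stall | r0:12,r1:Add1,r2:2,r3:7,r4:12
c13: stall | r0:12,r1:Add1,r2:2,r3:7,r4:12
c14: CDB Add1=0; issue ADD r3<-Add1 | r0:12,r1:0,r2:2,r3:Add1,r4:12
c15: CDB Add2=19; issue SUB r2<-Add2 | r0:12,r1:0,r2:Add2,r3:Add1,r4:12
c16: issue MUL r2<-Mul1 | r0:12,r1:0,r2:Mul1,r3:Add1,r4:12
c17: CDB Add1=19; issue ADD r0<-Add1 | r0:Add1,r1:0,r2:Mul1,r3:19,r4:12
c18: - | r0:Add1,r1:0,r2:Mul1,r3:19,r4:12
c19: - | r0:Add1,r1:0,r2:Mul1,r3:19,r4:12
c20: CDB Add2=19 | r0:Add1,r1:0,r2:Mul1,r3:19,r4:12

STATUS = TAG Add1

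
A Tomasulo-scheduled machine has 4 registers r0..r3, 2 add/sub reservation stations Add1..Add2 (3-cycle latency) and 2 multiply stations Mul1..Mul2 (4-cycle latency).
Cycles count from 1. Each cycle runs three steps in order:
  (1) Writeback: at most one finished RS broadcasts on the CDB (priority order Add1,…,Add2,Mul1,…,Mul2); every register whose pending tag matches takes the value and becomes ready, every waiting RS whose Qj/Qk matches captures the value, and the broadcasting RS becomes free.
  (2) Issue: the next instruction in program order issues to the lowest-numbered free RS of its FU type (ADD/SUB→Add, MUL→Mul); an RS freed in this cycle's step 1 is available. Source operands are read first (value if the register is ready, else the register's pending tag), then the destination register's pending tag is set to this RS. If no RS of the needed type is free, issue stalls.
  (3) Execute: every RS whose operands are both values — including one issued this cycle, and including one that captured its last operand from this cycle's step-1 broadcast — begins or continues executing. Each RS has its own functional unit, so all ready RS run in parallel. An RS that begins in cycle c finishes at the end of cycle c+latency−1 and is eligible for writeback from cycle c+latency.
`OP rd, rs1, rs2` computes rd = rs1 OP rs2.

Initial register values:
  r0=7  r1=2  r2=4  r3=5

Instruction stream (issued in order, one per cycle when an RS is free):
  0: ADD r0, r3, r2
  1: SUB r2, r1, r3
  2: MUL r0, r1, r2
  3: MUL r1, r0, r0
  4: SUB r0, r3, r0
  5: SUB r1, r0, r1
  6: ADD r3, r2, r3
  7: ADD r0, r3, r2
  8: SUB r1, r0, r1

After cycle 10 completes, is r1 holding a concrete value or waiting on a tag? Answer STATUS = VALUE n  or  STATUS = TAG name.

  c1: issue ADD r0<-Add1  regs: r0:Add1,r1:2,r2:4,r3:5
  c2: issue SUB r2<-Add2  regs: r0:Add1,r1:2,r2:Add2,r3:5
  c3: issue MUL r0<-Mul1  regs: r0:Mul1,r1:2,r2:Add2,r3:5
  c4: CDB Add1=9; issue MUL r1<-Mul2  regs: r0:Mul1,r1:Mul2,r2:Add2,r3:5
  c5: CDB Add2=-3; issue SUB r0<-Add1  regs: r0:Add1,r1:Mul2,r2:-3,r3:5
  c6: issue SUB r1<-Add2  regs: r0:Add1,r1:Add2,r2:-3,r3:5
  c7: stall  regs: r0:Add1,r1:Add2,r2:-3,r3:5
  c8: stall  regs: r0:Add1,r1:Add2,r2:-3,r3:5
  c9: CDB Mul1=-6; stall  regs: r0:Add1,r1:Add2,r2:-3,r3:5
  c10: stall  regs: r0:Add1,r1:Add2,r2:-3,r3:5

STATUS = TAG Add2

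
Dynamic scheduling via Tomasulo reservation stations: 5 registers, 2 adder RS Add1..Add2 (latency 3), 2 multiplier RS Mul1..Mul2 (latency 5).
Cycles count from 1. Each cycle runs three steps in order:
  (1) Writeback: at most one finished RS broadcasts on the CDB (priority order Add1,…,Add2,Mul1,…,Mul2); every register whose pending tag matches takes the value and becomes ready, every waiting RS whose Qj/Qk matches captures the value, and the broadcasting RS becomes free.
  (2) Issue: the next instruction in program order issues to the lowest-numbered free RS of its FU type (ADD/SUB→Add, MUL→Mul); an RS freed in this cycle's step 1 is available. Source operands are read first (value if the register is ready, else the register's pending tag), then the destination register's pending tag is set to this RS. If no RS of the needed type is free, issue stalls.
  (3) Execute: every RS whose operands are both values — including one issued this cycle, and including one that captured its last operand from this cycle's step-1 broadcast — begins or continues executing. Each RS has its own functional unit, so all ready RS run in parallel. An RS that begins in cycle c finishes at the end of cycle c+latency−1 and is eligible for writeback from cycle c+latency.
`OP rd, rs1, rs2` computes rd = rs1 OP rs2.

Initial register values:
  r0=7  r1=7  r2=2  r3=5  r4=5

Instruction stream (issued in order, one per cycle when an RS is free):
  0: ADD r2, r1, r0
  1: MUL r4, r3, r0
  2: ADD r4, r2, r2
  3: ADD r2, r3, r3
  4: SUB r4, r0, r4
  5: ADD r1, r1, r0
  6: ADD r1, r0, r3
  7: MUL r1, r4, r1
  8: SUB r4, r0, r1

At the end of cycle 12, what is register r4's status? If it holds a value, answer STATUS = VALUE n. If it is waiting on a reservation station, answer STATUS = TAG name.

c1: issue ADD r2<-Add1 | r0:7,r1:7,r2:Add1,r3:5,r4:5
c2: issue MUL r4<-Mul1 | r0:7,r1:7,r2:Add1,r3:5,r4:Mul1
c3: issue ADD r4<-Add2 | r0:7,r1:7,r2:Add1,r3:5,r4:Add2
c4: CDB Add1=14; issue ADD r2<-Add1 | r0:7,r1:7,r2:Add1,r3:5,r4:Add2
c5: stall | r0:7,r1:7,r2:Add1,r3:5,r4:Add2
c6: stall | r0:7,r1:7,r2:Add1,r3:5,r4:Add2
c7: CDB Add1=10; issue SUB r4<-Add1 | r0:7,r1:7,r2:10,r3:5,r4:Add1
c8: CDB Add2=28; issue ADD r1<-Add2 | r0:7,r1:Add2,r2:10,r3:5,r4:Add1
c9: CDB Mul1=35; stall | r0:7,r1:Add2,r2:10,r3:5,r4:Add1
c10: stall | r0:7,r1:Add2,r2:10,r3:5,r4:Add1
c11: CDB Add1=-21; issue ADD r1<-Add1 | r0:7,r1:Add1,r2:10,r3:5,r4:-21
c12: CDB Add2=14; issue MUL r1<-Mul1 | r0:7,r1:Mul1,r2:10,r3:5,r4:-21

STATUS = VALUE -21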